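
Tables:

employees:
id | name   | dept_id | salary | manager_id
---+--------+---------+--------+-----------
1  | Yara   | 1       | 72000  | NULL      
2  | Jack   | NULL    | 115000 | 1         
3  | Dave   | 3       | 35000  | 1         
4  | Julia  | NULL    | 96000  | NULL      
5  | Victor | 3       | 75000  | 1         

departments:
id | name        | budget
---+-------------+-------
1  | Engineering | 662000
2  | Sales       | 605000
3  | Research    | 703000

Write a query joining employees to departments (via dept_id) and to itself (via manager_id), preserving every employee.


Two LEFT JOINs from the same base table employees: one to departments via dept_id, one to employees itself via manager_id. Both are LEFT so every employee is preserved.
Match against departments:
  - employee 1 (Yara): dept_id=1 -> matches Engineering
  - employee 2 (Jack): dept_id=NULL, no match -> kept with NULL
  - employee 3 (Dave): dept_id=3 -> matches Research
  - employee 4 (Julia): dept_id=NULL, no match -> kept with NULL
  - employee 5 (Victor): dept_id=3 -> matches Research
Match against employees (self):
  - employee 1 (Yara): manager_id=NULL -> NULL
  - employee 2 (Jack): manager_id=1 -> Yara
  - employee 3 (Dave): manager_id=1 -> Yara
  - employee 4 (Julia): manager_id=NULL -> NULL
  - employee 5 (Victor): manager_id=1 -> Yara

SQL:
SELECT a.name, b.name AS department, c.name AS manager
FROM employees a
LEFT JOIN departments b ON a.dept_id = b.id
LEFT JOIN employees c ON a.manager_id = c.id

Result:
name   | department  | manager
-------+-------------+--------
Yara   | Engineering | NULL   
Jack   | NULL        | Yara   
Dave   | Research    | Yara   
Julia  | NULL        | NULL   
Victor | Research    | Yara   


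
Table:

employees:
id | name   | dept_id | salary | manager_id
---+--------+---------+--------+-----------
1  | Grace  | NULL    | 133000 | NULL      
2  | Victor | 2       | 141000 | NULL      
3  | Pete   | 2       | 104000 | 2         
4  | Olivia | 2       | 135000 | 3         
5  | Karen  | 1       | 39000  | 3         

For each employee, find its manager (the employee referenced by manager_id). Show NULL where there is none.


This is a self-join: employees is joined to a second copy of itself, matching each row's manager_id to another row's id. Use LEFT JOIN so rows with manager_id=NULL are kept.
  - employee 1 (Grace): manager_id=NULL -> NULL
  - employee 2 (Victor): manager_id=NULL -> NULL
  - employee 3 (Pete): manager_id=2 -> Victor
  - employee 4 (Olivia): manager_id=3 -> Pete
  - employee 5 (Karen): manager_id=3 -> Pete

SQL:
SELECT a.name AS item, b.name AS manager
FROM employees a
LEFT JOIN employees b ON a.manager_id = b.id

Result:
item   | manager
-------+--------
Grace  | NULL   
Victor | NULL   
Pete   | Victor 
Olivia | Pete   
Karen  | Pete   


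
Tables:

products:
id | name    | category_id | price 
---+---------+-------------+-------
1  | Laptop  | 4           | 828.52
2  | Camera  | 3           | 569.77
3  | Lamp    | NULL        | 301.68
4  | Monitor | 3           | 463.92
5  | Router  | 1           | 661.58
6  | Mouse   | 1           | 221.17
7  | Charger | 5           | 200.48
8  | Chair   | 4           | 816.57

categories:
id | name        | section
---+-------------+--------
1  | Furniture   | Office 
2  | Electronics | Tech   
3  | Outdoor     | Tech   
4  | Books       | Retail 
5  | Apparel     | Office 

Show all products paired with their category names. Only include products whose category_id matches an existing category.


INNER JOIN keeps only products rows whose category_id matches an id in categories. Walk through each product:
  - product 1 (Laptop): category_id=4 -> matches Books
  - product 2 (Camera): category_id=3 -> matches Outdoor
  - product 3 (Lamp): category_id=NULL, no match -> dropped
  - product 4 (Monitor): category_id=3 -> matches Outdoor
  - product 5 (Router): category_id=1 -> matches Furniture
  - product 6 (Mouse): category_id=1 -> matches Furniture
  - product 7 (Charger): category_id=5 -> matches Apparel
  - product 8 (Chair): category_id=4 -> matches Books
So 1 of 8 rows is dropped.

SQL:
SELECT a.name, b.name AS category
FROM products a
INNER JOIN categories b ON a.category_id = b.id

Result:
name    | category 
--------+----------
Laptop  | Books    
Camera  | Outdoor  
Monitor | Outdoor  
Router  | Furniture
Mouse   | Furniture
Charger | Apparel  
Chair   | Books    


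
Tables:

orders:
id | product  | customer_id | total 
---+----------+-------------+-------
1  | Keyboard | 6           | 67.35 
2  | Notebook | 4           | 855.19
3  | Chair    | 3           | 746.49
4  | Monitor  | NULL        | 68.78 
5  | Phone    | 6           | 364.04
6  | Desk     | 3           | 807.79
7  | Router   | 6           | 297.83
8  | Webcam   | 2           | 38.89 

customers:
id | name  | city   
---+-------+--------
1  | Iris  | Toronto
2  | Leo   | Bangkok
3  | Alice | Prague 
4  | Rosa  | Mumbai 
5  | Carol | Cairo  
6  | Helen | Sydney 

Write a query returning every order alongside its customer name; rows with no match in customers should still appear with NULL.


LEFT JOIN keeps every row from orders (the left table); where customer_id has no match in customers, the customer columns become NULL. Walk through each order:
  - order 1 (Keyboard): customer_id=6 -> matches Helen
  - order 2 (Notebook): customer_id=4 -> matches Rosa
  - order 3 (Chair): customer_id=3 -> matches Alice
  - order 4 (Monitor): customer_id=NULL, no match -> kept with NULL
  - order 5 (Phone): customer_id=6 -> matches Helen
  - order 6 (Desk): customer_id=3 -> matches Alice
  - order 7 (Router): customer_id=6 -> matches Helen
  - order 8 (Webcam): customer_id=2 -> matches Leo
All 8 rows appear; 1 has NULL customer.

SQL:
SELECT a.product, b.name AS customer
FROM orders a
LEFT JOIN customers b ON a.customer_id = b.id

Result:
product  | customer
---------+---------
Keyboard | Helen   
Notebook | Rosa    
Chair    | Alice   
Monitor  | NULL    
Phone    | Helen   
Desk     | Alice   
Router   | Helen   
Webcam   | Leo     


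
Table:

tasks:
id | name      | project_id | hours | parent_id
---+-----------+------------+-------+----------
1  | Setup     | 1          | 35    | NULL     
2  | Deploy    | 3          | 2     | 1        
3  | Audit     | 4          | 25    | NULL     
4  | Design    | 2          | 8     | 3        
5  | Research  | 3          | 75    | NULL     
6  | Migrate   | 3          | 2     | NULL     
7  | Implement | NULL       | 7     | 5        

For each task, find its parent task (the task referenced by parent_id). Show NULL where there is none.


This is a self-join: tasks is joined to a second copy of itself, matching each row's parent_id to another row's id. Use LEFT JOIN so rows with parent_id=NULL are kept.
  - task 1 (Setup): parent_id=NULL -> NULL
  - task 2 (Deploy): parent_id=1 -> Setup
  - task 3 (Audit): parent_id=NULL -> NULL
  - task 4 (Design): parent_id=3 -> Audit
  - task 5 (Research): parent_id=NULL -> NULL
  - task 6 (Migrate): parent_id=NULL -> NULL
  - task 7 (Implement): parent_id=5 -> Research

SQL:
SELECT a.name AS item, b.name AS parent
FROM tasks a
LEFT JOIN tasks b ON a.parent_id = b.id

Result:
item      | parent  
----------+---------
Setup     | NULL    
Deploy    | Setup   
Audit     | NULL    
Design    | Audit   
Research  | NULL    
Migrate   | NULL    
Implement | Research


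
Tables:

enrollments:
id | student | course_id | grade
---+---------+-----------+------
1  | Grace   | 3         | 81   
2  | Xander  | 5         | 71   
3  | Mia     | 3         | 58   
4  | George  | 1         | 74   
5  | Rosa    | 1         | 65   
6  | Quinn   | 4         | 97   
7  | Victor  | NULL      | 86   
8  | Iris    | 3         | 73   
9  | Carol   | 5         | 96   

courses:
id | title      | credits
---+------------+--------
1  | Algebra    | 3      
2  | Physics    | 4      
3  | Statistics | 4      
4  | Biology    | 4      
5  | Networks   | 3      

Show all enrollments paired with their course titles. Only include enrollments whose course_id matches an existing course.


INNER JOIN keeps only enrollments rows whose course_id matches an id in courses. Walk through each enrollment:
  - enrollment 1 (Grace): course_id=3 -> matches Statistics
  - enrollment 2 (Xander): course_id=5 -> matches Networks
  - enrollment 3 (Mia): course_id=3 -> matches Statistics
  - enrollment 4 (George): course_id=1 -> matches Algebra
  - enrollment 5 (Rosa): course_id=1 -> matches Algebra
  - enrollment 6 (Quinn): course_id=4 -> matches Biology
  - enrollment 7 (Victor): course_id=NULL, no match -> dropped
  - enrollment 8 (Iris): course_id=3 -> matches Statistics
  - enrollment 9 (Carol): course_id=5 -> matches Networks
So 1 of 9 rows is dropped.

SQL:
SELECT a.student, b.title AS course
FROM enrollments a
INNER JOIN courses b ON a.course_id = b.id

Result:
student | course    
--------+-----------
Grace   | Statistics
Xander  | Networks  
Mia     | Statistics
George  | Algebra   
Rosa    | Algebra   
Quinn   | Biology   
Iris    | Statistics
Carol   | Networks  


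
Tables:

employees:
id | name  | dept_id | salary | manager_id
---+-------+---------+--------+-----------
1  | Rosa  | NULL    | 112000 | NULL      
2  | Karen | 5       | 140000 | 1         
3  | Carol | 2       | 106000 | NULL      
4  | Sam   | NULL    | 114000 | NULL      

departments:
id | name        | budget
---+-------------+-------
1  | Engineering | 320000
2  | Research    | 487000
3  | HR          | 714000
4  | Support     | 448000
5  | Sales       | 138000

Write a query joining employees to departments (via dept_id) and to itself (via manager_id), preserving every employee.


Two LEFT JOINs from the same base table employees: one to departments via dept_id, one to employees itself via manager_id. Both are LEFT so every employee is preserved.
Match against departments:
  - employee 1 (Rosa): dept_id=NULL, no match -> kept with NULL
  - employee 2 (Karen): dept_id=5 -> matches Sales
  - employee 3 (Carol): dept_id=2 -> matches Research
  - employee 4 (Sam): dept_id=NULL, no match -> kept with NULL
Match against employees (self):
  - employee 1 (Rosa): manager_id=NULL -> NULL
  - employee 2 (Karen): manager_id=1 -> Rosa
  - employee 3 (Carol): manager_id=NULL -> NULL
  - employee 4 (Sam): manager_id=NULL -> NULL

SQL:
SELECT a.name, b.name AS department, c.name AS manager
FROM employees a
LEFT JOIN departments b ON a.dept_id = b.id
LEFT JOIN employees c ON a.manager_id = c.id

Result:
name  | department | manager
------+------------+--------
Rosa  | NULL       | NULL   
Karen | Sales      | Rosa   
Carol | Research   | NULL   
Sam   | NULL       | NULL   


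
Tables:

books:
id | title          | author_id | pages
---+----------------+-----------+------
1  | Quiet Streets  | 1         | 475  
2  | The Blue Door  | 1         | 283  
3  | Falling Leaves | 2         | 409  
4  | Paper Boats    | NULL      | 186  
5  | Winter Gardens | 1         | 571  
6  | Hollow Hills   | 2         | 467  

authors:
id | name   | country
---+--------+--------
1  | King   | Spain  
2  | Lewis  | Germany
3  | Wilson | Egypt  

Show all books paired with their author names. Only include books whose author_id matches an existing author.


INNER JOIN keeps only books rows whose author_id matches an id in authors. Walk through each book:
  - book 1 (Quiet Streets): author_id=1 -> matches King
  - book 2 (The Blue Door): author_id=1 -> matches King
  - book 3 (Falling Leaves): author_id=2 -> matches Lewis
  - book 4 (Paper Boats): author_id=NULL, no match -> dropped
  - book 5 (Winter Gardens): author_id=1 -> matches King
  - book 6 (Hollow Hills): author_id=2 -> matches Lewis
So 1 of 6 rows is dropped.

SQL:
SELECT a.title, b.name AS author
FROM books a
INNER JOIN authors b ON a.author_id = b.id

Result:
title          | author
---------------+-------
Quiet Streets  | King  
The Blue Door  | King  
Falling Leaves | Lewis 
Winter Gardens | King  
Hollow Hills   | Lewis 


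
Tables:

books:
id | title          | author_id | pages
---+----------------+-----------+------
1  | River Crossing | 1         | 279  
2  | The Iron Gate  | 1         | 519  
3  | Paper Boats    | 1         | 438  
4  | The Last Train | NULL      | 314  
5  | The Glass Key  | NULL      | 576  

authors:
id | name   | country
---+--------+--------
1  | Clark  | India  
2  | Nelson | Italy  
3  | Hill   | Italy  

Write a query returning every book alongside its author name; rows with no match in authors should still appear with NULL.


LEFT JOIN keeps every row from books (the left table); where author_id has no match in authors, the author columns become NULL. Walk through each book:
  - book 1 (River Crossing): author_id=1 -> matches Clark
  - book 2 (The Iron Gate): author_id=1 -> matches Clark
  - book 3 (Paper Boats): author_id=1 -> matches Clark
  - book 4 (The Last Train): author_id=NULL, no match -> kept with NULL
  - book 5 (The Glass Key): author_id=NULL, no match -> kept with NULL
All 5 rows appear; 2 have NULL author.

SQL:
SELECT a.title, b.name AS author
FROM books a
LEFT JOIN authors b ON a.author_id = b.id

Result:
title          | author
---------------+-------
River Crossing | Clark 
The Iron Gate  | Clark 
Paper Boats    | Clark 
The Last Train | NULL  
The Glass Key  | NULL  


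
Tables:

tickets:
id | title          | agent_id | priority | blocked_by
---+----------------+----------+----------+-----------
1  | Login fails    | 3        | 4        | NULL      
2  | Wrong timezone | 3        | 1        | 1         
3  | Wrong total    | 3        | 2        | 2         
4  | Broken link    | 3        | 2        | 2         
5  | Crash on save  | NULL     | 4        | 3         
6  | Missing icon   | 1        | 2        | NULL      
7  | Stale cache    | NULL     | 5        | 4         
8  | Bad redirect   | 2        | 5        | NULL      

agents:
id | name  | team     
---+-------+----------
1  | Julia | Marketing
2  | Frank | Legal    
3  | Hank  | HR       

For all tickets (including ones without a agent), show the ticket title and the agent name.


LEFT JOIN keeps every row from tickets (the left table); where agent_id has no match in agents, the agent columns become NULL. Walk through each ticket:
  - ticket 1 (Login fails): agent_id=3 -> matches Hank
  - ticket 2 (Wrong timezone): agent_id=3 -> matches Hank
  - ticket 3 (Wrong total): agent_id=3 -> matches Hank
  - ticket 4 (Broken link): agent_id=3 -> matches Hank
  - ticket 5 (Crash on save): agent_id=NULL, no match -> kept with NULL
  - ticket 6 (Missing icon): agent_id=1 -> matches Julia
  - ticket 7 (Stale cache): agent_id=NULL, no match -> kept with NULL
  - ticket 8 (Bad redirect): agent_id=2 -> matches Frank
All 8 rows appear; 2 have NULL agent.

SQL:
SELECT a.title, b.name AS agent
FROM tickets a
LEFT JOIN agents b ON a.agent_id = b.id

Result:
title          | agent
---------------+------
Login fails    | Hank 
Wrong timezone | Hank 
Wrong total    | Hank 
Broken link    | Hank 
Crash on save  | NULL 
Missing icon   | Julia
Stale cache    | NULL 
Bad redirect   | Frank


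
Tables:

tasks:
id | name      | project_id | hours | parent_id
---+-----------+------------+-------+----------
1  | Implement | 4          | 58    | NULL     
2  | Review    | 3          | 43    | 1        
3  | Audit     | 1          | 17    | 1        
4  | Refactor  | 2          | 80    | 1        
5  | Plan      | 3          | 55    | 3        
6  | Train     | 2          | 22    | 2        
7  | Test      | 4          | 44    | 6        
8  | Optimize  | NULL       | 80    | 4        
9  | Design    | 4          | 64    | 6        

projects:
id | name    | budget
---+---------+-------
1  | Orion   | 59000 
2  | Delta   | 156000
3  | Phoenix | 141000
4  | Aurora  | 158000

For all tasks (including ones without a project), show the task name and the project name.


LEFT JOIN keeps every row from tasks (the left table); where project_id has no match in projects, the project columns become NULL. Walk through each task:
  - task 1 (Implement): project_id=4 -> matches Aurora
  - task 2 (Review): project_id=3 -> matches Phoenix
  - task 3 (Audit): project_id=1 -> matches Orion
  - task 4 (Refactor): project_id=2 -> matches Delta
  - task 5 (Plan): project_id=3 -> matches Phoenix
  - task 6 (Train): project_id=2 -> matches Delta
  - task 7 (Test): project_id=4 -> matches Aurora
  - task 8 (Optimize): project_id=NULL, no match -> kept with NULL
  - task 9 (Design): project_id=4 -> matches Aurora
All 9 rows appear; 1 has NULL project.

SQL:
SELECT a.name, b.name AS project
FROM tasks a
LEFT JOIN projects b ON a.project_id = b.id

Result:
name      | project
----------+--------
Implement | Aurora 
Review    | Phoenix
Audit     | Orion  
Refactor  | Delta  
Plan      | Phoenix
Train     | Delta  
Test      | Aurora 
Optimize  | NULL   
Design    | Aurora 


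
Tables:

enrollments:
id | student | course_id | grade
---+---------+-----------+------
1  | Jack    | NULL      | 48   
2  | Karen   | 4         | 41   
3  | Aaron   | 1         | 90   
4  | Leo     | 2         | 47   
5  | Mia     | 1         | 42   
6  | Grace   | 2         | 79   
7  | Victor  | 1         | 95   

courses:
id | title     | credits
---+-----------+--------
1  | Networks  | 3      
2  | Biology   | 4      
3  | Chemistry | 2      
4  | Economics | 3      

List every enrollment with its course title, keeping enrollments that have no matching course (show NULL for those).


LEFT JOIN keeps every row from enrollments (the left table); where course_id has no match in courses, the course columns become NULL. Walk through each enrollment:
  - enrollment 1 (Jack): course_id=NULL, no match -> kept with NULL
  - enrollment 2 (Karen): course_id=4 -> matches Economics
  - enrollment 3 (Aaron): course_id=1 -> matches Networks
  - enrollment 4 (Leo): course_id=2 -> matches Biology
  - enrollment 5 (Mia): course_id=1 -> matches Networks
  - enrollment 6 (Grace): course_id=2 -> matches Biology
  - enrollment 7 (Victor): course_id=1 -> matches Networks
All 7 rows appear; 1 has NULL course.

SQL:
SELECT a.student, b.title AS course
FROM enrollments a
LEFT JOIN courses b ON a.course_id = b.id

Result:
student | course   
--------+----------
Jack    | NULL     
Karen   | Economics
Aaron   | Networks 
Leo     | Biology  
Mia     | Networks 
Grace   | Biology  
Victor  | Networks 


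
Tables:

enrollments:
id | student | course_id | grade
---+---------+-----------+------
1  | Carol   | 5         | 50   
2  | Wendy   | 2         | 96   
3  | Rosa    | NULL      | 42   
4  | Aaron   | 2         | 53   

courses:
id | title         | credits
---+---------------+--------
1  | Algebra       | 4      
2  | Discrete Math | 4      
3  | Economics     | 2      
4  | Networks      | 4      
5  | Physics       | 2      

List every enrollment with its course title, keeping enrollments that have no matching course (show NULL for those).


LEFT JOIN keeps every row from enrollments (the left table); where course_id has no match in courses, the course columns become NULL. Walk through each enrollment:
  - enrollment 1 (Carol): course_id=5 -> matches Physics
  - enrollment 2 (Wendy): course_id=2 -> matches Discrete Math
  - enrollment 3 (Rosa): course_id=NULL, no match -> kept with NULL
  - enrollment 4 (Aaron): course_id=2 -> matches Discrete Math
All 4 rows appear; 1 has NULL course.

SQL:
SELECT a.student, b.title AS course
FROM enrollments a
LEFT JOIN courses b ON a.course_id = b.id

Result:
student | course       
--------+--------------
Carol   | Physics      
Wendy   | Discrete Math
Rosa    | NULL         
Aaron   | Discrete Math


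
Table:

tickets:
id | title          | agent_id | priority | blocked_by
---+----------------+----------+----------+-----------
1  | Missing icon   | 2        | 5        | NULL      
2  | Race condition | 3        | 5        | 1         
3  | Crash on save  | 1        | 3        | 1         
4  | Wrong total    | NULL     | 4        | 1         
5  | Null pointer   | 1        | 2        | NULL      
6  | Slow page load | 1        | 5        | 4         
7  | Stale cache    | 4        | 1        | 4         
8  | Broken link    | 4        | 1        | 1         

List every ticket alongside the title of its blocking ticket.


This is a self-join: tickets is joined to a second copy of itself, matching each row's blocked_by to another row's id. Use LEFT JOIN so rows with blocked_by=NULL are kept.
  - ticket 1 (Missing icon): blocked_by=NULL -> NULL
  - ticket 2 (Race condition): blocked_by=1 -> Missing icon
  - ticket 3 (Crash on save): blocked_by=1 -> Missing icon
  - ticket 4 (Wrong total): blocked_by=1 -> Missing icon
  - ticket 5 (Null pointer): blocked_by=NULL -> NULL
  - ticket 6 (Slow page load): blocked_by=4 -> Wrong total
  - ticket 7 (Stale cache): blocked_by=4 -> Wrong total
  - ticket 8 (Broken link): blocked_by=1 -> Missing icon

SQL:
SELECT a.title AS item, b.title AS blocked_by
FROM tickets a
LEFT JOIN tickets b ON a.blocked_by = b.id

Result:
item           | blocked_by  
---------------+-------------
Missing icon   | NULL        
Race condition | Missing icon
Crash on save  | Missing icon
Wrong total    | Missing icon
Null pointer   | NULL        
Slow page load | Wrong total 
Stale cache    | Wrong total 
Broken link    | Missing icon


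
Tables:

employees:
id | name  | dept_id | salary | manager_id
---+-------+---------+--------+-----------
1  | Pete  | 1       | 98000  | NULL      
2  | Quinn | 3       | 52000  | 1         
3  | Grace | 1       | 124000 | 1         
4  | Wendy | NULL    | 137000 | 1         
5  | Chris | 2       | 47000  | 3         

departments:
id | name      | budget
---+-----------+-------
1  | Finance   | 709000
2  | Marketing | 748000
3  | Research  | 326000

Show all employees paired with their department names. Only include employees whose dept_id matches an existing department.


INNER JOIN keeps only employees rows whose dept_id matches an id in departments. Walk through each employee:
  - employee 1 (Pete): dept_id=1 -> matches Finance
  - employee 2 (Quinn): dept_id=3 -> matches Research
  - employee 3 (Grace): dept_id=1 -> matches Finance
  - employee 4 (Wendy): dept_id=NULL, no match -> dropped
  - employee 5 (Chris): dept_id=2 -> matches Marketing
So 1 of 5 rows is dropped.

SQL:
SELECT a.name, b.name AS department
FROM employees a
INNER JOIN departments b ON a.dept_id = b.id

Result:
name  | department
------+-----------
Pete  | Finance   
Quinn | Research  
Grace | Finance   
Chris | Marketing 


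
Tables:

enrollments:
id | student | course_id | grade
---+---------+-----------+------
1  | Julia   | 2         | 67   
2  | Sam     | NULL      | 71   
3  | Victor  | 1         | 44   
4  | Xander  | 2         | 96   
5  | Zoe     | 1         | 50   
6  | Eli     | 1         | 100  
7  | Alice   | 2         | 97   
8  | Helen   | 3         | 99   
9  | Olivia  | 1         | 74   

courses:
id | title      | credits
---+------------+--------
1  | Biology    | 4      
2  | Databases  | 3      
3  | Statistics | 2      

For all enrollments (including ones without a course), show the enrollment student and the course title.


LEFT JOIN keeps every row from enrollments (the left table); where course_id has no match in courses, the course columns become NULL. Walk through each enrollment:
  - enrollment 1 (Julia): course_id=2 -> matches Databases
  - enrollment 2 (Sam): course_id=NULL, no match -> kept with NULL
  - enrollment 3 (Victor): course_id=1 -> matches Biology
  - enrollment 4 (Xander): course_id=2 -> matches Databases
  - enrollment 5 (Zoe): course_id=1 -> matches Biology
  - enrollment 6 (Eli): course_id=1 -> matches Biology
  - enrollment 7 (Alice): course_id=2 -> matches Databases
  - enrollment 8 (Helen): course_id=3 -> matches Statistics
  - enrollment 9 (Olivia): course_id=1 -> matches Biology
All 9 rows appear; 1 has NULL course.

SQL:
SELECT a.student, b.title AS course
FROM enrollments a
LEFT JOIN courses b ON a.course_id = b.id

Result:
student | course    
--------+-----------
Julia   | Databases 
Sam     | NULL      
Victor  | Biology   
Xander  | Databases 
Zoe     | Biology   
Eli     | Biology   
Alice   | Databases 
Helen   | Statistics
Olivia  | Biology   


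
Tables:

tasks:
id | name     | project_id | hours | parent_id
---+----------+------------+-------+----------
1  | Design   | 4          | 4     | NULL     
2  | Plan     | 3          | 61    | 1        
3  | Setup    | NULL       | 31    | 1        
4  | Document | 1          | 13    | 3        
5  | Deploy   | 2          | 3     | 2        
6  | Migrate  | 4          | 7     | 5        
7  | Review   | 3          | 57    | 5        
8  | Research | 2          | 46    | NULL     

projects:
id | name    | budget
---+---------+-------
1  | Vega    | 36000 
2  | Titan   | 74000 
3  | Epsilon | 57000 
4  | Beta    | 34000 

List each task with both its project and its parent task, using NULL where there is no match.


Two LEFT JOINs from the same base table tasks: one to projects via project_id, one to tasks itself via parent_id. Both are LEFT so every task is preserved.
Match against projects:
  - task 1 (Design): project_id=4 -> matches Beta
  - task 2 (Plan): project_id=3 -> matches Epsilon
  - task 3 (Setup): project_id=NULL, no match -> kept with NULL
  - task 4 (Document): project_id=1 -> matches Vega
  - task 5 (Deploy): project_id=2 -> matches Titan
  - task 6 (Migrate): project_id=4 -> matches Beta
  - task 7 (Review): project_id=3 -> matches Epsilon
  - task 8 (Research): project_id=2 -> matches Titan
Match against tasks (self):
  - task 1 (Design): parent_id=NULL -> NULL
  - task 2 (Plan): parent_id=1 -> Design
  - task 3 (Setup): parent_id=1 -> Design
  - task 4 (Document): parent_id=3 -> Setup
  - task 5 (Deploy): parent_id=2 -> Plan
  - task 6 (Migrate): parent_id=5 -> Deploy
  - task 7 (Review): parent_id=5 -> Deploy
  - task 8 (Research): parent_id=NULL -> NULL

SQL:
SELECT a.name, b.name AS project, c.name AS parent
FROM tasks a
LEFT JOIN projects b ON a.project_id = b.id
LEFT JOIN tasks c ON a.parent_id = c.id

Result:
name     | project | parent
---------+---------+-------
Design   | Beta    | NULL  
Plan     | Epsilon | Design
Setup    | NULL    | Design
Document | Vega    | Setup 
Deploy   | Titan   | Plan  
Migrate  | Beta    | Deploy
Review   | Epsilon | Deploy
Research | Titan   | NULL  


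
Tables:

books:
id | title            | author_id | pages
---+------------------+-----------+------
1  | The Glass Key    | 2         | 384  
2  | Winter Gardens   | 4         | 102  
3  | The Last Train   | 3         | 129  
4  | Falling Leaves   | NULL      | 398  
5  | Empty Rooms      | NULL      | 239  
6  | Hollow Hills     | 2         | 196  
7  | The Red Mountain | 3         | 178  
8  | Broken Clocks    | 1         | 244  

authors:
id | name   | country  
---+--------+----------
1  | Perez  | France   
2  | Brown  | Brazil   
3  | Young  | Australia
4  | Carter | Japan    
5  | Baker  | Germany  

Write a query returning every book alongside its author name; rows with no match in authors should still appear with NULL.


LEFT JOIN keeps every row from books (the left table); where author_id has no match in authors, the author columns become NULL. Walk through each book:
  - book 1 (The Glass Key): author_id=2 -> matches Brown
  - book 2 (Winter Gardens): author_id=4 -> matches Carter
  - book 3 (The Last Train): author_id=3 -> matches Young
  - book 4 (Falling Leaves): author_id=NULL, no match -> kept with NULL
  - book 5 (Empty Rooms): author_id=NULL, no match -> kept with NULL
  - book 6 (Hollow Hills): author_id=2 -> matches Brown
  - book 7 (The Red Mountain): author_id=3 -> matches Young
  - book 8 (Broken Clocks): author_id=1 -> matches Perez
All 8 rows appear; 2 have NULL author.

SQL:
SELECT a.title, b.name AS author
FROM books a
LEFT JOIN authors b ON a.author_id = b.id

Result:
title            | author
-----------------+-------
The Glass Key    | Brown 
Winter Gardens   | Carter
The Last Train   | Young 
Falling Leaves   | NULL  
Empty Rooms      | NULL  
Hollow Hills     | Brown 
The Red Mountain | Young 
Broken Clocks    | Perez 


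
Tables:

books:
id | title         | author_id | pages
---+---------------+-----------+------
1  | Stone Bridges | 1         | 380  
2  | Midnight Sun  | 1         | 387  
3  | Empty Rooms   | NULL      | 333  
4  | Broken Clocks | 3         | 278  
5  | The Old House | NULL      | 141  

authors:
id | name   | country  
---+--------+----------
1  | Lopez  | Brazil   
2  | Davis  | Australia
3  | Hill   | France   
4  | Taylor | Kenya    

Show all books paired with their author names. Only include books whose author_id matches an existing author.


INNER JOIN keeps only books rows whose author_id matches an id in authors. Walk through each book:
  - book 1 (Stone Bridges): author_id=1 -> matches Lopez
  - book 2 (Midnight Sun): author_id=1 -> matches Lopez
  - book 3 (Empty Rooms): author_id=NULL, no match -> dropped
  - book 4 (Broken Clocks): author_id=3 -> matches Hill
  - book 5 (The Old House): author_id=NULL, no match -> dropped
So 2 of 5 rows are dropped.

SQL:
SELECT a.title, b.name AS author
FROM books a
INNER JOIN authors b ON a.author_id = b.id

Result:
title         | author
--------------+-------
Stone Bridges | Lopez 
Midnight Sun  | Lopez 
Broken Clocks | Hill  


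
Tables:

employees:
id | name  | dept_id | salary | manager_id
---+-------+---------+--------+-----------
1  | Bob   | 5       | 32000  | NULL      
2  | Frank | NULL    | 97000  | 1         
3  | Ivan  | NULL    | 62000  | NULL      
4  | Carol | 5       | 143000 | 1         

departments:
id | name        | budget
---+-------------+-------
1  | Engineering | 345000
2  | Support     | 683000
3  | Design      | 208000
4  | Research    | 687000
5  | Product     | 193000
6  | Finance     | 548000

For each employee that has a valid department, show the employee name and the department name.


INNER JOIN keeps only employees rows whose dept_id matches an id in departments. Walk through each employee:
  - employee 1 (Bob): dept_id=5 -> matches Product
  - employee 2 (Frank): dept_id=NULL, no match -> dropped
  - employee 3 (Ivan): dept_id=NULL, no match -> dropped
  - employee 4 (Carol): dept_id=5 -> matches Product
So 2 of 4 rows are dropped.

SQL:
SELECT a.name, b.name AS department
FROM employees a
INNER JOIN departments b ON a.dept_id = b.id

Result:
name  | department
------+-----------
Bob   | Product   
Carol | Product   


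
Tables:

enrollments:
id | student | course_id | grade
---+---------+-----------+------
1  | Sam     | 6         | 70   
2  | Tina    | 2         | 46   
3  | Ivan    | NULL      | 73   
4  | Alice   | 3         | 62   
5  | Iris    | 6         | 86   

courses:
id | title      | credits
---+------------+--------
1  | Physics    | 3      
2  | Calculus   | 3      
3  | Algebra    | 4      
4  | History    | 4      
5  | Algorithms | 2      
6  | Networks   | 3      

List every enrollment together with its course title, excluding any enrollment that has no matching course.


INNER JOIN keeps only enrollments rows whose course_id matches an id in courses. Walk through each enrollment:
  - enrollment 1 (Sam): course_id=6 -> matches Networks
  - enrollment 2 (Tina): course_id=2 -> matches Calculus
  - enrollment 3 (Ivan): course_id=NULL, no match -> dropped
  - enrollment 4 (Alice): course_id=3 -> matches Algebra
  - enrollment 5 (Iris): course_id=6 -> matches Networks
So 1 of 5 rows is dropped.

SQL:
SELECT a.student, b.title AS course
FROM enrollments a
INNER JOIN courses b ON a.course_id = b.id

Result:
student | course  
--------+---------
Sam     | Networks
Tina    | Calculus
Alice   | Algebra 
Iris    | Networks


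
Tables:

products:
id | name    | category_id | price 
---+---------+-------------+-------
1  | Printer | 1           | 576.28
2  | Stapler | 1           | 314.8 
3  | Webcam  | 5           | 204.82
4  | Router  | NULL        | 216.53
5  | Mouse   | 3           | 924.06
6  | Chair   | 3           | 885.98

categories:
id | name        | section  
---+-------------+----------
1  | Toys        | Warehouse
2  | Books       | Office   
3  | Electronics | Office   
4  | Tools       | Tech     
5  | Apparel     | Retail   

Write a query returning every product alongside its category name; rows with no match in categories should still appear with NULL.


LEFT JOIN keeps every row from products (the left table); where category_id has no match in categories, the category columns become NULL. Walk through each product:
  - product 1 (Printer): category_id=1 -> matches Toys
  - product 2 (Stapler): category_id=1 -> matches Toys
  - product 3 (Webcam): category_id=5 -> matches Apparel
  - product 4 (Router): category_id=NULL, no match -> kept with NULL
  - product 5 (Mouse): category_id=3 -> matches Electronics
  - product 6 (Chair): category_id=3 -> matches Electronics
All 6 rows appear; 1 has NULL category.

SQL:
SELECT a.name, b.name AS category
FROM products a
LEFT JOIN categories b ON a.category_id = b.id

Result:
name    | category   
--------+------------
Printer | Toys       
Stapler | Toys       
Webcam  | Apparel    
Router  | NULL       
Mouse   | Electronics
Chair   | Electronics


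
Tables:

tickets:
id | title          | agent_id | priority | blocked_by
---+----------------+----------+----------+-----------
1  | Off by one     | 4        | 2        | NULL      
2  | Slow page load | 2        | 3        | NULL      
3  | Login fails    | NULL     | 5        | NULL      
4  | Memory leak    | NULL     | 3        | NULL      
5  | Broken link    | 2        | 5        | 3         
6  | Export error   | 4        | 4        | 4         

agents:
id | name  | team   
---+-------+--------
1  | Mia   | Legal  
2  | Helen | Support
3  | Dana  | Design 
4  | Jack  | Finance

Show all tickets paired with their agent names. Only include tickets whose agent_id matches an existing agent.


INNER JOIN keeps only tickets rows whose agent_id matches an id in agents. Walk through each ticket:
  - ticket 1 (Off by one): agent_id=4 -> matches Jack
  - ticket 2 (Slow page load): agent_id=2 -> matches Helen
  - ticket 3 (Login fails): agent_id=NULL, no match -> dropped
  - ticket 4 (Memory leak): agent_id=NULL, no match -> dropped
  - ticket 5 (Broken link): agent_id=2 -> matches Helen
  - ticket 6 (Export error): agent_id=4 -> matches Jack
So 2 of 6 rows are dropped.

SQL:
SELECT a.title, b.name AS agent
FROM tickets a
INNER JOIN agents b ON a.agent_id = b.id

Result:
title          | agent
---------------+------
Off by one     | Jack 
Slow page load | Helen
Broken link    | Helen
Export error   | Jack 


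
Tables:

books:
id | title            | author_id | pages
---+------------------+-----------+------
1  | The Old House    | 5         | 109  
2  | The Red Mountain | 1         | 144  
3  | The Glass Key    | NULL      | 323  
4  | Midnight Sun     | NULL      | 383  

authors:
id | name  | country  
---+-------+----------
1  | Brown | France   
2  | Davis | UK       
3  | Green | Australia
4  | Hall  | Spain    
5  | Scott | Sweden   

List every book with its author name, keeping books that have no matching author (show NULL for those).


LEFT JOIN keeps every row from books (the left table); where author_id has no match in authors, the author columns become NULL. Walk through each book:
  - book 1 (The Old House): author_id=5 -> matches Scott
  - book 2 (The Red Mountain): author_id=1 -> matches Brown
  - book 3 (The Glass Key): author_id=NULL, no match -> kept with NULL
  - book 4 (Midnight Sun): author_id=NULL, no match -> kept with NULL
All 4 rows appear; 2 have NULL author.

SQL:
SELECT a.title, b.name AS author
FROM books a
LEFT JOIN authors b ON a.author_id = b.id

Result:
title            | author
-----------------+-------
The Old House    | Scott 
The Red Mountain | Brown 
The Glass Key    | NULL  
Midnight Sun     | NULL  


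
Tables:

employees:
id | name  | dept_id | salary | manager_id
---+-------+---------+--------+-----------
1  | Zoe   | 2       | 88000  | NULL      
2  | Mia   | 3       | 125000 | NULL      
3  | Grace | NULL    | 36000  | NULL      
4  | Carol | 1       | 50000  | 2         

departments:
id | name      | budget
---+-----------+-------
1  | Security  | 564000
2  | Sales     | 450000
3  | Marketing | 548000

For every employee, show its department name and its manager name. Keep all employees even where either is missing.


Two LEFT JOINs from the same base table employees: one to departments via dept_id, one to employees itself via manager_id. Both are LEFT so every employee is preserved.
Match against departments:
  - employee 1 (Zoe): dept_id=2 -> matches Sales
  - employee 2 (Mia): dept_id=3 -> matches Marketing
  - employee 3 (Grace): dept_id=NULL, no match -> kept with NULL
  - employee 4 (Carol): dept_id=1 -> matches Security
Match against employees (self):
  - employee 1 (Zoe): manager_id=NULL -> NULL
  - employee 2 (Mia): manager_id=NULL -> NULL
  - employee 3 (Grace): manager_id=NULL -> NULL
  - employee 4 (Carol): manager_id=2 -> Mia

SQL:
SELECT a.name, b.name AS department, c.name AS manager
FROM employees a
LEFT JOIN departments b ON a.dept_id = b.id
LEFT JOIN employees c ON a.manager_id = c.id

Result:
name  | department | manager
------+------------+--------
Zoe   | Sales      | NULL   
Mia   | Marketing  | NULL   
Grace | NULL       | NULL   
Carol | Security   | Mia    


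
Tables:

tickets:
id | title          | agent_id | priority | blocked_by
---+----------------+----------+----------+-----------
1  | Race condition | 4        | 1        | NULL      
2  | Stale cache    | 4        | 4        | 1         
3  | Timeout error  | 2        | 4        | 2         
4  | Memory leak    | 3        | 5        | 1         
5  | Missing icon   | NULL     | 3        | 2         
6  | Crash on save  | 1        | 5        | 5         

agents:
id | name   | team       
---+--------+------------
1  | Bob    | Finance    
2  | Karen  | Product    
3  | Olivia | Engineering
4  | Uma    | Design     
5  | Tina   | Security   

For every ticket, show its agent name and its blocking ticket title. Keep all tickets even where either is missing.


Two LEFT JOINs from the same base table tickets: one to agents via agent_id, one to tickets itself via blocked_by. Both are LEFT so every ticket is preserved.
Match against agents:
  - ticket 1 (Race condition): agent_id=4 -> matches Uma
  - ticket 2 (Stale cache): agent_id=4 -> matches Uma
  - ticket 3 (Timeout error): agent_id=2 -> matches Karen
  - ticket 4 (Memory leak): agent_id=3 -> matches Olivia
  - ticket 5 (Missing icon): agent_id=NULL, no match -> kept with NULL
  - ticket 6 (Crash on save): agent_id=1 -> matches Bob
Match against tickets (self):
  - ticket 1 (Race condition): blocked_by=NULL -> NULL
  - ticket 2 (Stale cache): blocked_by=1 -> Race condition
  - ticket 3 (Timeout error): blocked_by=2 -> Stale cache
  - ticket 4 (Memory leak): blocked_by=1 -> Race condition
  - ticket 5 (Missing icon): blocked_by=2 -> Stale cache
  - ticket 6 (Crash on save): blocked_by=5 -> Missing icon

SQL:
SELECT a.title, b.name AS agent, c.title AS blocked_by
FROM tickets a
LEFT JOIN agents b ON a.agent_id = b.id
LEFT JOIN tickets c ON a.blocked_by = c.id

Result:
title          | agent  | blocked_by    
---------------+--------+---------------
Race condition | Uma    | NULL          
Stale cache    | Uma    | Race condition
Timeout error  | Karen  | Stale cache   
Memory leak    | Olivia | Race condition
Missing icon   | NULL   | Stale cache   
Crash on save  | Bob    | Missing icon  


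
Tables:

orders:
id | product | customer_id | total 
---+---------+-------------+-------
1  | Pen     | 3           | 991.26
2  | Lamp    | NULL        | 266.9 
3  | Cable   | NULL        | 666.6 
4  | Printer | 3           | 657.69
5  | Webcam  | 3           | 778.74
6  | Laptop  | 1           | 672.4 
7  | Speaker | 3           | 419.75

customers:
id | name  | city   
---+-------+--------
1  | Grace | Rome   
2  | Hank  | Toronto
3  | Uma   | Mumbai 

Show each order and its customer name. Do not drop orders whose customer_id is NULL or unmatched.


LEFT JOIN keeps every row from orders (the left table); where customer_id has no match in customers, the customer columns become NULL. Walk through each order:
  - order 1 (Pen): customer_id=3 -> matches Uma
  - order 2 (Lamp): customer_id=NULL, no match -> kept with NULL
  - order 3 (Cable): customer_id=NULL, no match -> kept with NULL
  - order 4 (Printer): customer_id=3 -> matches Uma
  - order 5 (Webcam): customer_id=3 -> matches Uma
  - order 6 (Laptop): customer_id=1 -> matches Grace
  - order 7 (Speaker): customer_id=3 -> matches Uma
All 7 rows appear; 2 have NULL customer.

SQL:
SELECT a.product, b.name AS customer
FROM orders a
LEFT JOIN customers b ON a.customer_id = b.id

Result:
product | customer
--------+---------
Pen     | Uma     
Lamp    | NULL    
Cable   | NULL    
Printer | Uma     
Webcam  | Uma     
Laptop  | Grace   
Speaker | Uma     
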